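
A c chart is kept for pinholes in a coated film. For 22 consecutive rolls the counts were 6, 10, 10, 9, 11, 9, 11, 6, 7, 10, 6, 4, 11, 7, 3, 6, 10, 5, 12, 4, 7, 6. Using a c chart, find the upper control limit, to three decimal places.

c̄ = (6 + 10 + 10 + 9 + 11 + 9 + 11 + 6 + 7 + 10 + 6 + 4 + 11 + 7 + 3 + 6 + 10 + 5 + 12 + 4 + 7 + 6) / 22 = 170 / 22 = 7.7273
UCL = c̄ + 3√c̄ = 7.7273 + 3 × √7.7273 = 7.7273 + 3 × 2.7798 = 16.0667

16.067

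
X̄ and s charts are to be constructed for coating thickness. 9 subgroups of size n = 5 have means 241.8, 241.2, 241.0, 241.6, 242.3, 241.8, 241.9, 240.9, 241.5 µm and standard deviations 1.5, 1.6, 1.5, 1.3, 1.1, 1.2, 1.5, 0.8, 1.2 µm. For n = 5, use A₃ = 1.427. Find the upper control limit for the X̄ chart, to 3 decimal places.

X̄̄ = (241.8 + 241.2 + 241.0 + 241.6 + 242.3 + 241.8 + 241.9 + 240.9 + 241.5) / 9 = 241.5556
s̄ = (1.5 + 1.6 + 1.5 + 1.3 + 1.1 + 1.2 + 1.5 + 0.8 + 1.2) / 9 = 1.3000
UCL = X̄̄ + A₃·s̄ = 241.5556 + 1.427 × 1.3000 = 243.4107

243.411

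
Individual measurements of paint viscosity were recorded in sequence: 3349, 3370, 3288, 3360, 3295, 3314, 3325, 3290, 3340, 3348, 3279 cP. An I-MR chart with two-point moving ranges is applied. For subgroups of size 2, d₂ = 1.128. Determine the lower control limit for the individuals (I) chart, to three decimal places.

3208.561

X̄ = (3349 + 3370 + 3288 + 3360 + 3295 + 3314 + 3325 + 3290 + 3340 + 3348 + 3279) / 11 = 3323.4545
Moving ranges: 21, 82, 72, 65, 19, 11, 35, 50, 8, 69; M̄R̄ = 432.0000 / 10 = 43.2000
LCL = X̄ − 3·M̄R̄/d₂ = 3323.4545 − 3 × 43.2000 / 1.128 = 3208.5609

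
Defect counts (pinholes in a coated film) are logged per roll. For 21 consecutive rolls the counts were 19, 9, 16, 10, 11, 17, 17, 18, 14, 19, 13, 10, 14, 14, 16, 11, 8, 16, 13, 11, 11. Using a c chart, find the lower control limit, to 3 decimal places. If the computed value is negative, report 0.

2.576

c̄ = (19 + 9 + 16 + 10 + 11 + 17 + 17 + 18 + 14 + 19 + 13 + 10 + 14 + 14 + 16 + 11 + 8 + 16 + 13 + 11 + 11) / 21 = 287 / 21 = 13.6667
LCL = c̄ − 3√c̄ = 13.6667 − 3 × 3.6968 = 2.5761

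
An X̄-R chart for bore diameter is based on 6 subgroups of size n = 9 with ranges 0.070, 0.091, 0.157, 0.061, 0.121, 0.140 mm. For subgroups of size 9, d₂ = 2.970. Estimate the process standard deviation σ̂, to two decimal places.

0.04

R̄ = (0.070 + 0.091 + 0.157 + 0.061 + 0.121 + 0.140) / 6 = 0.1067
σ̂ = R̄ / d₂ = 0.1067 / 2.970 = 0.0359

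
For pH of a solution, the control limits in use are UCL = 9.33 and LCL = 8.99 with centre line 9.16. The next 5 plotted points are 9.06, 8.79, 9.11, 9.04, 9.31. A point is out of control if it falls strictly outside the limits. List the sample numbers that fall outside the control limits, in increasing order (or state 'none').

2

Compare each point to [8.99, 9.33]: sample 2 = 8.79 < LCL.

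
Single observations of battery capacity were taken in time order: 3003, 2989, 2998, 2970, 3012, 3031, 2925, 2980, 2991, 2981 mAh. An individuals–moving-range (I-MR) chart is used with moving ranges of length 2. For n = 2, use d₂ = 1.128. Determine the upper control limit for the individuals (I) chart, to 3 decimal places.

3074.879

X̄ = (3003 + 2989 + 2998 + 2970 + 3012 + 3031 + 2925 + 2980 + 2991 + 2981) / 10 = 2988.0000
Moving ranges: 14, 9, 28, 42, 19, 106, 55, 11, 10; M̄R̄ = 294.0000 / 9 = 32.6667
UCL = X̄ + 3·M̄R̄/d₂ = 2988.0000 + 3 × 32.6667 / 1.128 = 3074.8794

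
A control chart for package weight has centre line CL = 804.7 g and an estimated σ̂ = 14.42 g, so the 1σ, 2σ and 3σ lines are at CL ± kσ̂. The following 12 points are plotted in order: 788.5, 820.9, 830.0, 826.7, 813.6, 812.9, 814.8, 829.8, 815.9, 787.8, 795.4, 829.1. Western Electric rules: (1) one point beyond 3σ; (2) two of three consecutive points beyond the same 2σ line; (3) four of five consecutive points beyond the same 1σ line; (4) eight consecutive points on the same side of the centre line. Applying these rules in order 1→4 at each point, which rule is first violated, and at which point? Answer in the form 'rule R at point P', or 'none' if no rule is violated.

rule 4 at point 9

Zone of each point (C = within 1σ̂, B = 1σ̂–2σ̂, A = 2σ̂–3σ̂, * = beyond 3σ̂; sign = side of CL): 1:-B, 2:+B, 3:+B, 4:+B, 5:+C, 6:+C, 7:+C, 8:+B, 9:+C, 10:-B, 11:-C, 12:+B
Rule 4 (eight consecutive points on the same side of the centre line) is satisfied at point 9.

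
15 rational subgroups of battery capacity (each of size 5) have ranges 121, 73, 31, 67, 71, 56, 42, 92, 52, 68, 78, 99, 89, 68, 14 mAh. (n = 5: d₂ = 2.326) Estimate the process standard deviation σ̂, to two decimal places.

R̄ = (121 + 73 + 31 + 67 + 71 + 56 + 42 + 92 + 52 + 68 + 78 + 99 + 89 + 68 + 14) / 15 = 68.0667
σ̂ = R̄ / d₂ = 68.0667 / 2.326 = 29.2634

29.26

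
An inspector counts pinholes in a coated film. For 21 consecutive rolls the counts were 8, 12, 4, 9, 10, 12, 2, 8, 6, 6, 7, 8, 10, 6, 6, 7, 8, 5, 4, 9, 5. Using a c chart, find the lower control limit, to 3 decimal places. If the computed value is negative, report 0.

0.000

c̄ = (8 + 12 + 4 + 9 + 10 + 12 + 2 + 8 + 6 + 6 + 7 + 8 + 10 + 6 + 6 + 7 + 8 + 5 + 4 + 9 + 5) / 21 = 152 / 21 = 7.2381
LCL = c̄ − 3√c̄ = 7.2381 − 3 × 2.6904 = -0.8330 → 0 (cannot be negative)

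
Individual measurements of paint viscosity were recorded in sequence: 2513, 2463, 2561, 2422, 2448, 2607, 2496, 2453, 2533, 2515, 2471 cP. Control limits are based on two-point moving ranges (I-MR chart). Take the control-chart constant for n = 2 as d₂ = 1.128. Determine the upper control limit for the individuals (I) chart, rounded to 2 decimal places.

2702.62

X̄ = (2513 + 2463 + 2561 + 2422 + 2448 + 2607 + 2496 + 2453 + 2533 + 2515 + 2471) / 11 = 2498.3636
Moving ranges: 50, 98, 139, 26, 159, 111, 43, 80, 18, 44; M̄R̄ = 768.0000 / 10 = 76.8000
UCL = X̄ + 3·M̄R̄/d₂ = 2498.3636 + 3 × 76.8000 / 1.128 = 2702.6190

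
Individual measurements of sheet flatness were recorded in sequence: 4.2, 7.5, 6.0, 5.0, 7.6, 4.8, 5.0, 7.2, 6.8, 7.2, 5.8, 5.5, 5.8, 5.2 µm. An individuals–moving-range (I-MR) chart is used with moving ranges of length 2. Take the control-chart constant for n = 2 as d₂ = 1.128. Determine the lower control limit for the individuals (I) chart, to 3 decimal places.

X̄ = (4.2 + 7.5 + 6.0 + 5.0 + 7.6 + 4.8 + 5.0 + 7.2 + 6.8 + 7.2 + 5.8 + 5.5 + 5.8 + 5.2) / 14 = 5.9714
Moving ranges: 3.3, 1.5, 1.0, 2.6, 2.8, 0.2, 2.2, 0.4, 0.4, 1.4, 0.3, 0.3, 0.6; M̄R̄ = 17.0000 / 13 = 1.3077
LCL = X̄ − 3·M̄R̄/d₂ = 5.9714 − 3 × 1.3077 / 1.128 = 2.4935

2.494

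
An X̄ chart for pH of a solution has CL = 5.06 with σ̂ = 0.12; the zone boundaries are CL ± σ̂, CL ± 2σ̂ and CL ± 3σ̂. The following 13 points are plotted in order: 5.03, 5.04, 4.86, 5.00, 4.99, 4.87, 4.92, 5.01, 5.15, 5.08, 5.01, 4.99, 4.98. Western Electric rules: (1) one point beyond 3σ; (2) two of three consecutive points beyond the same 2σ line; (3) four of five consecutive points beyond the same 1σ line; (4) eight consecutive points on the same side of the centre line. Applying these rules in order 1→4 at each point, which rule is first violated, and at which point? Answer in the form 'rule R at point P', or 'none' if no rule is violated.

Zone of each point (C = within 1σ̂, B = 1σ̂–2σ̂, A = 2σ̂–3σ̂, * = beyond 3σ̂; sign = side of CL): 1:-C, 2:-C, 3:-B, 4:-C, 5:-C, 6:-B, 7:-B, 8:-C, 9:+C, 10:+C, 11:-C, 12:-C, 13:-C
Rule 4 (eight consecutive points on the same side of the centre line) is satisfied at point 8.

rule 4 at point 8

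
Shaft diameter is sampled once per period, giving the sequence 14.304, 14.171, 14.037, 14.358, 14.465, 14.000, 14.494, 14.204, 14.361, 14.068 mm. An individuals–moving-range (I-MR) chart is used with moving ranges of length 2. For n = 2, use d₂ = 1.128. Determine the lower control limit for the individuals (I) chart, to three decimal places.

13.539

X̄ = (14.304 + 14.171 + 14.037 + 14.358 + 14.465 + 14.000 + 14.494 + 14.204 + 14.361 + 14.068) / 10 = 14.2462
Moving ranges: 0.133, 0.134, 0.321, 0.107, 0.465, 0.494, 0.290, 0.157, 0.293; M̄R̄ = 2.3940 / 9 = 0.2660
LCL = X̄ − 3·M̄R̄/d₂ = 14.2462 − 3 × 0.2660 / 1.128 = 13.5388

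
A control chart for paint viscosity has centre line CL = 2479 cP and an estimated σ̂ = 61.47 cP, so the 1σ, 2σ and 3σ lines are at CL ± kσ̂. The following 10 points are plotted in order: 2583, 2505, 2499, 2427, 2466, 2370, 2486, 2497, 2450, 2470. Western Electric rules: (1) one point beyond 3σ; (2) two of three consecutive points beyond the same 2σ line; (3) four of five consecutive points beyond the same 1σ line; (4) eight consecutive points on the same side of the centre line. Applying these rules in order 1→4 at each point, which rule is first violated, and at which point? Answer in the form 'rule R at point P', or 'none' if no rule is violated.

Zone of each point (C = within 1σ̂, B = 1σ̂–2σ̂, A = 2σ̂–3σ̂, * = beyond 3σ̂; sign = side of CL): 1:+B, 2:+C, 3:+C, 4:-C, 5:-C, 6:-B, 7:+C, 8:+C, 9:-C, 10:-C
No rule fires across all 10 points.

none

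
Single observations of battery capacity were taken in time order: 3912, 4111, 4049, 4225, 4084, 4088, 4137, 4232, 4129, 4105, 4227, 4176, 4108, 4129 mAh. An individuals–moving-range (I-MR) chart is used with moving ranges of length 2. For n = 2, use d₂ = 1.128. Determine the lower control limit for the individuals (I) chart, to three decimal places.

3894.176

X̄ = (3912 + 4111 + 4049 + 4225 + 4084 + 4088 + 4137 + 4232 + 4129 + 4105 + 4227 + 4176 + 4108 + 4129) / 14 = 4122.2857
Moving ranges: 199, 62, 176, 141, 4, 49, 95, 103, 24, 122, 51, 68, 21; M̄R̄ = 1115.0000 / 13 = 85.7692
LCL = X̄ − 3·M̄R̄/d₂ = 4122.2857 − 3 × 85.7692 / 1.128 = 3894.1761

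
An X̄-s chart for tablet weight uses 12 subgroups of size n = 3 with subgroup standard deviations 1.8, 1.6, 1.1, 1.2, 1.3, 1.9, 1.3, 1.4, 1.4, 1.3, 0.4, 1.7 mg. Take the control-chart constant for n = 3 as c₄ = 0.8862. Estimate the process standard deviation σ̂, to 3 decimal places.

s̄ = (1.8 + 1.6 + 1.1 + 1.2 + 1.3 + 1.9 + 1.3 + 1.4 + 1.4 + 1.3 + 0.4 + 1.7) / 12 = 1.3667
σ̂ = s̄ / c₄ = 1.3667 / 0.8862 = 1.5422

1.542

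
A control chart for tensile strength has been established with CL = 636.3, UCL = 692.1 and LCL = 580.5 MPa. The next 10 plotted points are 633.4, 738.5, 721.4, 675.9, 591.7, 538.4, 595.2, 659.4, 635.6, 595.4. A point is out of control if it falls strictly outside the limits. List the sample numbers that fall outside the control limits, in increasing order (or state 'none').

2, 3, 6

Compare each point to [580.5, 692.1]: sample 2 = 738.5 > UCL; sample 3 = 721.4 > UCL; sample 6 = 538.4 < LCL.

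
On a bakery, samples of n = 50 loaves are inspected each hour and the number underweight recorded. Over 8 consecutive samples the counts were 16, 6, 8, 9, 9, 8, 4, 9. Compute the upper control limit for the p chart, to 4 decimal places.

p̄ = Σdᵢ / (k·n) = 69 / (8 × 50) = 0.17250
UCL = p̄ + 3·√(p̄(1−p̄)/n) = 0.17250 + 3 × √(0.17250×0.82750/50) = 0.17250 + 3 × 0.05343 = 0.33279

0.3328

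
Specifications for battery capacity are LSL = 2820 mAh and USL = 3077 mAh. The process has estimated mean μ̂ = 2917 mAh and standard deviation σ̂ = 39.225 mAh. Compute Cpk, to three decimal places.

0.824

Cpu = (USL − μ̂) / (3σ̂) = (3077 − 2917) / (3 × 39.225) = 1.3597; Cpl = (μ̂ − LSL) / (3σ̂) = (2917 − 2820) / (3 × 39.225) = 0.8243; Cpk = min(Cpu, Cpl) = 0.8243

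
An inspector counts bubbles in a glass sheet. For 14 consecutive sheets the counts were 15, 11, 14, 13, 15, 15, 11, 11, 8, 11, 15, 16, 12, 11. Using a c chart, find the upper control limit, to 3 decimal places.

23.411

c̄ = (15 + 11 + 14 + 13 + 15 + 15 + 11 + 11 + 8 + 11 + 15 + 16 + 12 + 11) / 14 = 178 / 14 = 12.7143
UCL = c̄ + 3√c̄ = 12.7143 + 3 × √12.7143 = 12.7143 + 3 × 3.5657 = 23.4114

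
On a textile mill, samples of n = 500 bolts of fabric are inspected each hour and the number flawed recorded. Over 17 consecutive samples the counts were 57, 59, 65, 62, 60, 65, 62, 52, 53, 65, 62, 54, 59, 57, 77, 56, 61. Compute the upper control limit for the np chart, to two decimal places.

p̄ = Σdᵢ / (k·n) = 1026 / (17 × 500) = 0.12071
UCL = np̄ + 3·√(np̄(1−p̄)) = 60.3529 + 3 × √(60.3529×0.87929) = 60.3529 + 3 × 7.2848 = 82.2073

82.21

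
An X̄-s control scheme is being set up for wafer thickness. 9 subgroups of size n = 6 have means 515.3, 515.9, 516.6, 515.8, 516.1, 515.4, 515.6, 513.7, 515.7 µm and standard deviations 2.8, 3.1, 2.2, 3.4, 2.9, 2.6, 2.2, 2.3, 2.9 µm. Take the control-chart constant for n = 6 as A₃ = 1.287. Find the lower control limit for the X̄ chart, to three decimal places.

X̄̄ = (515.3 + 515.9 + 516.6 + 515.8 + 516.1 + 515.4 + 515.6 + 513.7 + 515.7) / 9 = 515.5667
s̄ = (2.8 + 3.1 + 2.2 + 3.4 + 2.9 + 2.6 + 2.2 + 2.3 + 2.9) / 9 = 2.7111
LCL = X̄̄ − A₃·s̄ = 515.5667 − 1.287 × 2.7111 = 512.0775

512.077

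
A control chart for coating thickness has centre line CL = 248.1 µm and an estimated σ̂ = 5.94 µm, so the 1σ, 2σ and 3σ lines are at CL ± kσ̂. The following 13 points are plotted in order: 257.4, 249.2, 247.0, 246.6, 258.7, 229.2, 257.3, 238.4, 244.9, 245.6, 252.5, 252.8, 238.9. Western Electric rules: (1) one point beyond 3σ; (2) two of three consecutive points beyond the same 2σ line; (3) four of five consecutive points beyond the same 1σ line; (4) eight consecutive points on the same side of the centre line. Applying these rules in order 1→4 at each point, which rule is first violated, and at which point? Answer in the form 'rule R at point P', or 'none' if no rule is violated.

Zone of each point (C = within 1σ̂, B = 1σ̂–2σ̂, A = 2σ̂–3σ̂, * = beyond 3σ̂; sign = side of CL): 1:+B, 2:+C, 3:-C, 4:-C, 5:+B, 6:-*, 7:+B, 8:-B, 9:-C, 10:-C, 11:+C, 12:+C, 13:-B
Rule 1 (one point beyond the 3σ limits) is satisfied at point 6.

rule 1 at point 6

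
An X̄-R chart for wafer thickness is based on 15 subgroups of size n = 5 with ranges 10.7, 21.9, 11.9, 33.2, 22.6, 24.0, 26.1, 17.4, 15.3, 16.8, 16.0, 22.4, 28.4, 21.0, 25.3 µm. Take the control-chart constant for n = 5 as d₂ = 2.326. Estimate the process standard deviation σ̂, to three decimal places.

R̄ = (10.7 + 21.9 + 11.9 + 33.2 + 22.6 + 24.0 + 26.1 + 17.4 + 15.3 + 16.8 + 16.0 + 22.4 + 28.4 + 21.0 + 25.3) / 15 = 20.8667
σ̂ = R̄ / d₂ = 20.8667 / 2.326 = 8.9711

8.971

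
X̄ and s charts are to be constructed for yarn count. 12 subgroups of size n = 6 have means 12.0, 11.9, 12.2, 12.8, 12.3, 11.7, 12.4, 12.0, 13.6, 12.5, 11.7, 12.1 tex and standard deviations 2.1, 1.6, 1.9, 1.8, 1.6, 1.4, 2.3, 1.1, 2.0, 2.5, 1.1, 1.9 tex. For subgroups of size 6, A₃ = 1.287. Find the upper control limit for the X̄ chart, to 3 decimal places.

14.551

X̄̄ = (12.0 + 11.9 + 12.2 + 12.8 + 12.3 + 11.7 + 12.4 + 12.0 + 13.6 + 12.5 + 11.7 + 12.1) / 12 = 12.2667
s̄ = (2.1 + 1.6 + 1.9 + 1.8 + 1.6 + 1.4 + 2.3 + 1.1 + 2.0 + 2.5 + 1.1 + 1.9) / 12 = 1.7750
UCL = X̄̄ + A₃·s̄ = 12.2667 + 1.287 × 1.7750 = 14.5511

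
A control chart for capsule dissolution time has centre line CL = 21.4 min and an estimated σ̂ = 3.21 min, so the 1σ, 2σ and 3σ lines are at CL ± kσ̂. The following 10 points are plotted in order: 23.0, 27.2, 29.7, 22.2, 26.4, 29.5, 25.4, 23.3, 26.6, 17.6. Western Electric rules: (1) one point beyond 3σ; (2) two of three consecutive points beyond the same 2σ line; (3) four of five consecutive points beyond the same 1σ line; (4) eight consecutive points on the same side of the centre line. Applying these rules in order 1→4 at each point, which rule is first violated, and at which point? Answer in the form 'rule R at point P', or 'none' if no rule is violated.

Zone of each point (C = within 1σ̂, B = 1σ̂–2σ̂, A = 2σ̂–3σ̂, * = beyond 3σ̂; sign = side of CL): 1:+C, 2:+B, 3:+A, 4:+C, 5:+B, 6:+A, 7:+B, 8:+C, 9:+B, 10:-B
Rule 3 (four of five consecutive points beyond the same 1σ limit) is satisfied at point 6.

rule 3 at point 6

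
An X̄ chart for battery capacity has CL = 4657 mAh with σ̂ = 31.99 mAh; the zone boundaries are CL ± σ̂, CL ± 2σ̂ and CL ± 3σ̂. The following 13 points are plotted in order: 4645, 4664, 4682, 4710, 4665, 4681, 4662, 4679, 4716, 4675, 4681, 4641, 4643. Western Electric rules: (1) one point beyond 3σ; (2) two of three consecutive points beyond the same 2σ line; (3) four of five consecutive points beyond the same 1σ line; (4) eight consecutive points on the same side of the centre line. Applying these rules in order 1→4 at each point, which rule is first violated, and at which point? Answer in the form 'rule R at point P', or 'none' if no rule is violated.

Zone of each point (C = within 1σ̂, B = 1σ̂–2σ̂, A = 2σ̂–3σ̂, * = beyond 3σ̂; sign = side of CL): 1:-C, 2:+C, 3:+C, 4:+B, 5:+C, 6:+C, 7:+C, 8:+C, 9:+B, 10:+C, 11:+C, 12:-C, 13:-C
Rule 4 (eight consecutive points on the same side of the centre line) is satisfied at point 9.

rule 4 at point 9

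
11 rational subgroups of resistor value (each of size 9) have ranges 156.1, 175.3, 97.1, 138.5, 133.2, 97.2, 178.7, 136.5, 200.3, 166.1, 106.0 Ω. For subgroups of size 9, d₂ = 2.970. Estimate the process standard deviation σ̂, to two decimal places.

R̄ = (156.1 + 175.3 + 97.1 + 138.5 + 133.2 + 97.2 + 178.7 + 136.5 + 200.3 + 166.1 + 106.0) / 11 = 144.0909
σ̂ = R̄ / d₂ = 144.0909 / 2.970 = 48.5155

48.52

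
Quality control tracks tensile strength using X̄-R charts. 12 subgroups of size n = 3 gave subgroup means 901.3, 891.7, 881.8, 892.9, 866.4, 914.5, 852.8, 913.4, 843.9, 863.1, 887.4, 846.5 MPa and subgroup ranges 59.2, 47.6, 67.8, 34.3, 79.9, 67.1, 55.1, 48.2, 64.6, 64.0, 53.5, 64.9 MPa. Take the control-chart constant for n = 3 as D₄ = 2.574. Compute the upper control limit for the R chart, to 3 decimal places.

151.480

R̄ = (59.2 + 47.6 + 67.8 + 34.3 + 79.9 + 67.1 + 55.1 + 48.2 + 64.6 + 64.0 + 53.5 + 64.9) / 12 = 706.2000 / 12 = 58.8500
UCL_R = D₄·R̄ = 2.574 × 58.8500 = 151.4799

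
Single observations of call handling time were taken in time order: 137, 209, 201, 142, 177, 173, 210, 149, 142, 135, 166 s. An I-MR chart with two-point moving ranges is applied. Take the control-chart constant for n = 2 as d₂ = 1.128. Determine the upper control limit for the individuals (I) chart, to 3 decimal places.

X̄ = (137 + 209 + 201 + 142 + 177 + 173 + 210 + 149 + 142 + 135 + 166) / 11 = 167.3636
Moving ranges: 72, 8, 59, 35, 4, 37, 61, 7, 7, 31; M̄R̄ = 321.0000 / 10 = 32.1000
UCL = X̄ + 3·M̄R̄/d₂ = 167.3636 + 3 × 32.1000 / 1.128 = 252.7360

252.736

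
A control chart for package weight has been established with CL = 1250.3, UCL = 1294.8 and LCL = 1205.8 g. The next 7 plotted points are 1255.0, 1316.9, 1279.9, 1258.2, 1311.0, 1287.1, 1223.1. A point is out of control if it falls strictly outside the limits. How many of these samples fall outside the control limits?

Compare each point to [1205.8, 1294.8]: sample 2 = 1316.9 > UCL; sample 5 = 1311.0 > UCL.

2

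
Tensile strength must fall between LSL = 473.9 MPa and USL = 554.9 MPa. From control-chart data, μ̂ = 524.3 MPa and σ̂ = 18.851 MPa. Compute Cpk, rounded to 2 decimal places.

0.54

Cpu = (USL − μ̂) / (3σ̂) = (554.9 − 524.3) / (3 × 18.851) = 0.5411; Cpl = (μ̂ − LSL) / (3σ̂) = (524.3 − 473.9) / (3 × 18.851) = 0.8912; Cpk = min(Cpu, Cpl) = 0.5411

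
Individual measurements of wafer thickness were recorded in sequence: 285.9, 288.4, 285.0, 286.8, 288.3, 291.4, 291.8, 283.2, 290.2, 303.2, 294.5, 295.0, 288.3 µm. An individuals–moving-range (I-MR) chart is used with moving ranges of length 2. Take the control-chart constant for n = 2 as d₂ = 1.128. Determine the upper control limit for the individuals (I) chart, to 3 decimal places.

X̄ = (285.9 + 288.4 + 285.0 + 286.8 + 288.3 + 291.4 + 291.8 + 283.2 + 290.2 + 303.2 + 294.5 + 295.0 + 288.3) / 13 = 290.1538
Moving ranges: 2.5, 3.4, 1.8, 1.5, 3.1, 0.4, 8.6, 7.0, 13.0, 8.7, 0.5, 6.7; M̄R̄ = 57.2000 / 12 = 4.7667
UCL = X̄ + 3·M̄R̄/d₂ = 290.1538 + 3 × 4.7667 / 1.128 = 302.8312

302.831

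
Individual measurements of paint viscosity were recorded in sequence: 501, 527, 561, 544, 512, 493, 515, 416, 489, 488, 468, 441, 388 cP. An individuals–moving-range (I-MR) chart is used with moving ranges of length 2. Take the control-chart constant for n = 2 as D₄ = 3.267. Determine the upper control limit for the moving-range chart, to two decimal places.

115.16

Moving ranges: 26, 34, 17, 32, 19, 22, 99, 73, 1, 20, 27, 53; M̄R̄ = 423.0000 / 12 = 35.2500
UCL_MR = D₄·M̄R̄ = 3.267 × 35.2500 = 115.1617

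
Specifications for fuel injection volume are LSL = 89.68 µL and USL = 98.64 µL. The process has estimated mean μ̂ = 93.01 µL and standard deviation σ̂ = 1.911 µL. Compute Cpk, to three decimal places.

Cpu = (USL − μ̂) / (3σ̂) = (98.64 − 93.01) / (3 × 1.911) = 0.9820; Cpl = (μ̂ − LSL) / (3σ̂) = (93.01 − 89.68) / (3 × 1.911) = 0.5808; Cpk = min(Cpu, Cpl) = 0.5808

0.581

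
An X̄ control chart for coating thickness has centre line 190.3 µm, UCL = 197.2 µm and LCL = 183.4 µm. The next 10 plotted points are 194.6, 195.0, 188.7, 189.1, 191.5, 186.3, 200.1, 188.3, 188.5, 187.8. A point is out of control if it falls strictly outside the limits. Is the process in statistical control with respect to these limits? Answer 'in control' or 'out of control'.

Compare each point to [183.4, 197.2]: sample 7 = 200.1 > UCL.

out of control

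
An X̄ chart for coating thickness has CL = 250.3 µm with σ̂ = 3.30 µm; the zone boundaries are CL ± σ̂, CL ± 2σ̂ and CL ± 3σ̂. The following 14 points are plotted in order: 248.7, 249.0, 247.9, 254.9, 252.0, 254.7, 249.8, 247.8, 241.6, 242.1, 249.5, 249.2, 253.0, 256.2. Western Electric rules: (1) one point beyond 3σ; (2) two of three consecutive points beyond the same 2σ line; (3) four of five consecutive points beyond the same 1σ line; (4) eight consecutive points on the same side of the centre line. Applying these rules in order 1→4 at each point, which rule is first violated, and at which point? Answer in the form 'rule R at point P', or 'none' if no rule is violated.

rule 2 at point 10

Zone of each point (C = within 1σ̂, B = 1σ̂–2σ̂, A = 2σ̂–3σ̂, * = beyond 3σ̂; sign = side of CL): 1:-C, 2:-C, 3:-C, 4:+B, 5:+C, 6:+B, 7:-C, 8:-C, 9:-A, 10:-A, 11:-C, 12:-C, 13:+C, 14:+B
Rule 2 (two of three consecutive points beyond the same 2σ limit) is satisfied at point 10.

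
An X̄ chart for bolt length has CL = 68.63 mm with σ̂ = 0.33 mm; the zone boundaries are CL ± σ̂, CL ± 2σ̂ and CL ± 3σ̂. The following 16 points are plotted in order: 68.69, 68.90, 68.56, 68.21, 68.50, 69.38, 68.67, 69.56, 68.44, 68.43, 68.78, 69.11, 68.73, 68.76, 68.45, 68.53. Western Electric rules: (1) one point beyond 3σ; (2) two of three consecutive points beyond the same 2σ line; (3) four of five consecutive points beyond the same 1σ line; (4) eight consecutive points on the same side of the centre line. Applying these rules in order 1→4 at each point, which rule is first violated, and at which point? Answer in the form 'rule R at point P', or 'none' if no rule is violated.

rule 2 at point 8

Zone of each point (C = within 1σ̂, B = 1σ̂–2σ̂, A = 2σ̂–3σ̂, * = beyond 3σ̂; sign = side of CL): 1:+C, 2:+C, 3:-C, 4:-B, 5:-C, 6:+A, 7:+C, 8:+A, 9:-C, 10:-C, 11:+C, 12:+B, 13:+C, 14:+C, 15:-C, 16:-C
Rule 2 (two of three consecutive points beyond the same 2σ limit) is satisfied at point 8.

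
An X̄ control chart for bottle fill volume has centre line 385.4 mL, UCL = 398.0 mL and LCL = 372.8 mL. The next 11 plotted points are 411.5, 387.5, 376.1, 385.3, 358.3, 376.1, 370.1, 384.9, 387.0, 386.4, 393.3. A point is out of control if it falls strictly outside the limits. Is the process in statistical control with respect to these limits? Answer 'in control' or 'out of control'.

Compare each point to [372.8, 398.0]: sample 1 = 411.5 > UCL; sample 5 = 358.3 < LCL; sample 7 = 370.1 < LCL.

out of control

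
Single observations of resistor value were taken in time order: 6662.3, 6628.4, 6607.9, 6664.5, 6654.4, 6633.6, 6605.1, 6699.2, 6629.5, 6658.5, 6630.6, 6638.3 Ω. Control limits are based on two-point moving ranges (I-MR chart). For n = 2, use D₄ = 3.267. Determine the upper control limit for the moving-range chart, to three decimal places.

Moving ranges: 33.9, 20.5, 56.6, 10.1, 20.8, 28.5, 94.1, 69.7, 29.0, 27.9, 7.7; M̄R̄ = 398.8000 / 11 = 36.2545
UCL_MR = D₄·M̄R̄ = 3.267 × 36.2545 = 118.4436

118.444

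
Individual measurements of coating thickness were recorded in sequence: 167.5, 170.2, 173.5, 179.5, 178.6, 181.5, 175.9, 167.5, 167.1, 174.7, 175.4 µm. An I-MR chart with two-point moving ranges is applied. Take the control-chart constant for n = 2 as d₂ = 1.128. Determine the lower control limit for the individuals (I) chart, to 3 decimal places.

X̄ = (167.5 + 170.2 + 173.5 + 179.5 + 178.6 + 181.5 + 175.9 + 167.5 + 167.1 + 174.7 + 175.4) / 11 = 173.7636
Moving ranges: 2.7, 3.3, 6.0, 0.9, 2.9, 5.6, 8.4, 0.4, 7.6, 0.7; M̄R̄ = 38.5000 / 10 = 3.8500
LCL = X̄ − 3·M̄R̄/d₂ = 173.7636 − 3 × 3.8500 / 1.128 = 163.5243

163.524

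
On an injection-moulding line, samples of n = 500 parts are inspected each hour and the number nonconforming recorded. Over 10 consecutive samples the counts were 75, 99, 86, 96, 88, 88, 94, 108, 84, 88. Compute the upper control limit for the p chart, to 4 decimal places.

p̄ = Σdᵢ / (k·n) = 906 / (10 × 500) = 0.18120
UCL = p̄ + 3·√(p̄(1−p̄)/n) = 0.18120 + 3 × √(0.18120×0.81880/500) = 0.18120 + 3 × 0.01723 = 0.23288

0.2329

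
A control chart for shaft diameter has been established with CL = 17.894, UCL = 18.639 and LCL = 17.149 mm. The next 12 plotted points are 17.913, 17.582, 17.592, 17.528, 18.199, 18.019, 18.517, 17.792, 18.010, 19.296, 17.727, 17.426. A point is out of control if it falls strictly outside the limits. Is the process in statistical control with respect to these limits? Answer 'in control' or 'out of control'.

Compare each point to [17.149, 18.639]: sample 10 = 19.296 > UCL.

out of control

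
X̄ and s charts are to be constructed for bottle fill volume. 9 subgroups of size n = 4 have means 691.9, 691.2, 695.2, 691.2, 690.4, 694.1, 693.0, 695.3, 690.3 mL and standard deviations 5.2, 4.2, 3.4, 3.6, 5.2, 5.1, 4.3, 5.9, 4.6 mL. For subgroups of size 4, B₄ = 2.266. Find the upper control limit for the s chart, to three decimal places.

s̄ = (5.2 + 4.2 + 3.4 + 3.6 + 5.2 + 5.1 + 4.3 + 5.9 + 4.6) / 9 = 4.6111
UCL_s = B₄·s̄ = 2.266 × 4.6111 = 10.4488

10.449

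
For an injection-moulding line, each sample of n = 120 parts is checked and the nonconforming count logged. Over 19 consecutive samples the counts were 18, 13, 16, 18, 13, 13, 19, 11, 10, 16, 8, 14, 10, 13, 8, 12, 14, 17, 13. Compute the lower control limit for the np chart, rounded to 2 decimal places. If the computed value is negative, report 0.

p̄ = Σdᵢ / (k·n) = 256 / (19 × 120) = 0.11228
LCL = np̄ − 3·√(np̄(1−p̄)) = 13.4737 − 3 × 3.4584 = 3.0983

3.10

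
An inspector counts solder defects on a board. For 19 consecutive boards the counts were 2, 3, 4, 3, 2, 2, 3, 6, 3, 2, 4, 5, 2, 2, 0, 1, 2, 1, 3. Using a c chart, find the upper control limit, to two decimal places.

c̄ = (2 + 3 + 4 + 3 + 2 + 2 + 3 + 6 + 3 + 2 + 4 + 5 + 2 + 2 + 0 + 1 + 2 + 1 + 3) / 19 = 50 / 19 = 2.6316
UCL = c̄ + 3√c̄ = 2.6316 + 3 × √2.6316 = 2.6316 + 3 × 1.6222 = 7.4982

7.50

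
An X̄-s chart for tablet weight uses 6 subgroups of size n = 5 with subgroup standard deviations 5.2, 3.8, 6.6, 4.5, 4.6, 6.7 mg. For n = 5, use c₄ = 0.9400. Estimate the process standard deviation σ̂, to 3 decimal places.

s̄ = (5.2 + 3.8 + 6.6 + 4.5 + 4.6 + 6.7) / 6 = 5.2333
σ̂ = s̄ / c₄ = 5.2333 / 0.9400 = 5.5674

5.567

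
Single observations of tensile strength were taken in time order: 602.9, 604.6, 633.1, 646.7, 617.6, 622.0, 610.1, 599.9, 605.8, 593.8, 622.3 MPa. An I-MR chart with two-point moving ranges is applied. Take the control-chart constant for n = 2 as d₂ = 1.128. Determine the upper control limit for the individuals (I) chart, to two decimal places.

653.21

X̄ = (602.9 + 604.6 + 633.1 + 646.7 + 617.6 + 622.0 + 610.1 + 599.9 + 605.8 + 593.8 + 622.3) / 11 = 614.4364
Moving ranges: 1.7, 28.5, 13.6, 29.1, 4.4, 11.9, 10.2, 5.9, 12.0, 28.5; M̄R̄ = 145.8000 / 10 = 14.5800
UCL = X̄ + 3·M̄R̄/d₂ = 614.4364 + 3 × 14.5800 / 1.128 = 653.2130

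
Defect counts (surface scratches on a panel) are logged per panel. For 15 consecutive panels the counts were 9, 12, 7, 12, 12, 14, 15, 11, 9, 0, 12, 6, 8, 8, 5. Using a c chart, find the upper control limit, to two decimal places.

c̄ = (9 + 12 + 7 + 12 + 12 + 14 + 15 + 11 + 9 + 0 + 12 + 6 + 8 + 8 + 5) / 15 = 140 / 15 = 9.3333
UCL = c̄ + 3√c̄ = 9.3333 + 3 × √9.3333 = 9.3333 + 3 × 3.0551 = 18.4985

18.50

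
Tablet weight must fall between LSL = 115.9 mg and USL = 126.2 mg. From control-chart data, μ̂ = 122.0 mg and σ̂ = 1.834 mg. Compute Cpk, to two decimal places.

Cpu = (USL − μ̂) / (3σ̂) = (126.2 − 122.0) / (3 × 1.834) = 0.7634; Cpl = (μ̂ − LSL) / (3σ̂) = (122.0 − 115.9) / (3 × 1.834) = 1.1087; Cpk = min(Cpu, Cpl) = 0.7634

0.76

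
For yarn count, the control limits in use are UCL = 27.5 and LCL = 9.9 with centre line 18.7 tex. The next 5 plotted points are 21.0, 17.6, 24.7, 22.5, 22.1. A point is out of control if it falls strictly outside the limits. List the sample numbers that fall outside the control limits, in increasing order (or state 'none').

All 5 points lie within [9.9, 27.5].

none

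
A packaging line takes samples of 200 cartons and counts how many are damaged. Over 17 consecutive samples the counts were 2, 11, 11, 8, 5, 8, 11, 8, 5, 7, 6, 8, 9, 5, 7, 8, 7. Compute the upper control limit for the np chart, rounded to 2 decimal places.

p̄ = Σdᵢ / (k·n) = 126 / (17 × 200) = 0.03706
UCL = np̄ + 3·√(np̄(1−p̄)) = 7.4118 + 3 × √(7.4118×0.96294) = 7.4118 + 3 × 2.6715 = 15.4264

15.43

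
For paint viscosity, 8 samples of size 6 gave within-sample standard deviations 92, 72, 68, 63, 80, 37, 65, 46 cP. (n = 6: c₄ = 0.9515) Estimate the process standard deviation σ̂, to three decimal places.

s̄ = (92 + 72 + 68 + 63 + 80 + 37 + 65 + 46) / 8 = 65.3750
σ̂ = s̄ / c₄ = 65.3750 / 0.9515 = 68.7073

68.707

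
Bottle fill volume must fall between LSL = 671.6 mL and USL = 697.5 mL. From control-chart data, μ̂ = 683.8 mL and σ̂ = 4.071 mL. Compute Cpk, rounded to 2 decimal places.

1.00

Cpu = (USL − μ̂) / (3σ̂) = (697.5 − 683.8) / (3 × 4.071) = 1.1218; Cpl = (μ̂ − LSL) / (3σ̂) = (683.8 − 671.6) / (3 × 4.071) = 0.9989; Cpk = min(Cpu, Cpl) = 0.9989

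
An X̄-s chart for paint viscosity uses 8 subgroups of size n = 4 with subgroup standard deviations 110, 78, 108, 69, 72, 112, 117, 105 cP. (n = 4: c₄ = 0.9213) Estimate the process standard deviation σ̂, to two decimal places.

s̄ = (110 + 78 + 108 + 69 + 72 + 112 + 117 + 105) / 8 = 96.3750
σ̂ = s̄ / c₄ = 96.3750 / 0.9213 = 104.6076

104.61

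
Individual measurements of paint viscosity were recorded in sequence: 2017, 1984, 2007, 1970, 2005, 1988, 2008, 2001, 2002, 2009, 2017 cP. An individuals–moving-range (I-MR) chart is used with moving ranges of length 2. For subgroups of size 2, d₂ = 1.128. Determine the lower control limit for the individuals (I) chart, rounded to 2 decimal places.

1950.73

X̄ = (2017 + 1984 + 2007 + 1970 + 2005 + 1988 + 2008 + 2001 + 2002 + 2009 + 2017) / 11 = 2000.7273
Moving ranges: 33, 23, 37, 35, 17, 20, 7, 1, 7, 8; M̄R̄ = 188.0000 / 10 = 18.8000
LCL = X̄ − 3·M̄R̄/d₂ = 2000.7273 − 3 × 18.8000 / 1.128 = 1950.7273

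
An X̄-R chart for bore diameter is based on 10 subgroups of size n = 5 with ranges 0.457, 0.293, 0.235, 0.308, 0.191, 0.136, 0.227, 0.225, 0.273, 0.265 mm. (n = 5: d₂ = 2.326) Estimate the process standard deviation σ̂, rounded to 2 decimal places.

0.11

R̄ = (0.457 + 0.293 + 0.235 + 0.308 + 0.191 + 0.136 + 0.227 + 0.225 + 0.273 + 0.265) / 10 = 0.2610
σ̂ = R̄ / d₂ = 0.2610 / 2.326 = 0.1122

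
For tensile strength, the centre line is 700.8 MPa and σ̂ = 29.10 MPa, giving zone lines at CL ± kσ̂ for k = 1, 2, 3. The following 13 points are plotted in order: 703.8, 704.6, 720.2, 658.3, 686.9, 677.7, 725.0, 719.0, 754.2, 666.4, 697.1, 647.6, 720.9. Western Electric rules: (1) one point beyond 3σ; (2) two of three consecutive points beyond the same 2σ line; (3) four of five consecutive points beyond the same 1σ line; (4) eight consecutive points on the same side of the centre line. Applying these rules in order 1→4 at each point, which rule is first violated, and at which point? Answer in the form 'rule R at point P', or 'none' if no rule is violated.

none

Zone of each point (C = within 1σ̂, B = 1σ̂–2σ̂, A = 2σ̂–3σ̂, * = beyond 3σ̂; sign = side of CL): 1:+C, 2:+C, 3:+C, 4:-B, 5:-C, 6:-C, 7:+C, 8:+C, 9:+B, 10:-B, 11:-C, 12:-B, 13:+C
No rule fires across all 13 points.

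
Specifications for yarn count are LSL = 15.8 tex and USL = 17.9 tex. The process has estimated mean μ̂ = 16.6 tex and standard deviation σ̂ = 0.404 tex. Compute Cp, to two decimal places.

0.87

Cp = (USL − LSL) / (6σ̂) = (17.9 − 15.8) / (6 × 0.404) = 2.1000 / 2.4240 = 0.8663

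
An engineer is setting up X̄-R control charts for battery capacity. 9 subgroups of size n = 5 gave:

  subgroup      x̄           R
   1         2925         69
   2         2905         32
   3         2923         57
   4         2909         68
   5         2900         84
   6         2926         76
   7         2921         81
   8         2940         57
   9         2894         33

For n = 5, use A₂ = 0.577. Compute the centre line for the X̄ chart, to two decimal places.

2915.89

X̄̄ = (2925 + 2905 + 2923 + 2909 + 2900 + 2926 + 2921 + 2940 + 2894) / 9 = 26243.0000 / 9 = 2915.8889
CL = X̄̄ = 2915.8889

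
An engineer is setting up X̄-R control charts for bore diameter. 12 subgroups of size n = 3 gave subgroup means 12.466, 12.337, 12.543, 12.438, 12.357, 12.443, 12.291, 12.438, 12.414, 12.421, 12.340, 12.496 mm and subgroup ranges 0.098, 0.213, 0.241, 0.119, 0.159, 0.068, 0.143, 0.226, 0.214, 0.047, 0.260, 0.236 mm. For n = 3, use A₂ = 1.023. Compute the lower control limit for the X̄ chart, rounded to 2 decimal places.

12.24

X̄̄ = (12.466 + 12.337 + 12.543 + 12.438 + 12.357 + 12.443 + 12.291 + 12.438 + 12.414 + 12.421 + 12.340 + 12.496) / 12 = 148.9840 / 12 = 12.4153
R̄ = (0.098 + 0.213 + 0.241 + 0.119 + 0.159 + 0.068 + 0.143 + 0.226 + 0.214 + 0.047 + 0.260 + 0.236) / 12 = 2.0240 / 12 = 0.1687
LCL = X̄̄ − A₂·R̄ = 12.4153 − 1.023 × 0.1687 = 12.2428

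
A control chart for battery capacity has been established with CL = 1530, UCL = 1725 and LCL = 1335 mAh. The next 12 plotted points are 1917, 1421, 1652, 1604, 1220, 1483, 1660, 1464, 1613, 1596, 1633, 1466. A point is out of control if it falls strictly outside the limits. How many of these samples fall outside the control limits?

Compare each point to [1335, 1725]: sample 1 = 1917 > UCL; sample 5 = 1220 < LCL.

2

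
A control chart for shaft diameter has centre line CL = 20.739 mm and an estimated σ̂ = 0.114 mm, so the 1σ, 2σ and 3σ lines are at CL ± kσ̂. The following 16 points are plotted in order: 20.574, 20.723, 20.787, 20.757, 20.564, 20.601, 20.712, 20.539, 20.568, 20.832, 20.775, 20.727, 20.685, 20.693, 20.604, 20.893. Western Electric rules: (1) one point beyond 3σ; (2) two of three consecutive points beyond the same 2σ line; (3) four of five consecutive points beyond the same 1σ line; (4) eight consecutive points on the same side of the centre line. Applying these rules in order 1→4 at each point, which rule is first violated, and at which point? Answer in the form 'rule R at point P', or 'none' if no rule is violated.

rule 3 at point 9

Zone of each point (C = within 1σ̂, B = 1σ̂–2σ̂, A = 2σ̂–3σ̂, * = beyond 3σ̂; sign = side of CL): 1:-B, 2:-C, 3:+C, 4:+C, 5:-B, 6:-B, 7:-C, 8:-B, 9:-B, 10:+C, 11:+C, 12:-C, 13:-C, 14:-C, 15:-B, 16:+B
Rule 3 (four of five consecutive points beyond the same 1σ limit) is satisfied at point 9.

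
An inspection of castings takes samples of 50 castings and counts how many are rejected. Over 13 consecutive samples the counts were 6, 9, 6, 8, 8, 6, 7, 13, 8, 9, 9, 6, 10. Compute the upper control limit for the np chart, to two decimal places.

p̄ = Σdᵢ / (k·n) = 105 / (13 × 50) = 0.16154
UCL = np̄ + 3·√(np̄(1−p̄)) = 8.0769 + 3 × √(8.0769×0.83846) = 8.0769 + 3 × 2.6023 = 15.8840

15.88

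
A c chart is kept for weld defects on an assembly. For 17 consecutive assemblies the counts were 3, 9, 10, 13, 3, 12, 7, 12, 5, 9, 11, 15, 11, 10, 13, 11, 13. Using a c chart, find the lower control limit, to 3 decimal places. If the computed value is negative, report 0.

0.421

c̄ = (3 + 9 + 10 + 13 + 3 + 12 + 7 + 12 + 5 + 9 + 11 + 15 + 11 + 10 + 13 + 11 + 13) / 17 = 167 / 17 = 9.8235
LCL = c̄ − 3√c̄ = 9.8235 − 3 × 3.1343 = 0.4208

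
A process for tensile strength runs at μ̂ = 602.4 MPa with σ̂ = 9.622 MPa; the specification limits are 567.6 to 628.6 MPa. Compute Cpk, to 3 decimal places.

0.908

Cpu = (USL − μ̂) / (3σ̂) = (628.6 − 602.4) / (3 × 9.622) = 0.9076; Cpl = (μ̂ − LSL) / (3σ̂) = (602.4 − 567.6) / (3 × 9.622) = 1.2056; Cpk = min(Cpu, Cpl) = 0.9076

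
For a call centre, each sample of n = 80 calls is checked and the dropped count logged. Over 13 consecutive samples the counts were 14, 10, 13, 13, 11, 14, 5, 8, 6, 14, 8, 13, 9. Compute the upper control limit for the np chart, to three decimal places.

p̄ = Σdᵢ / (k·n) = 138 / (13 × 80) = 0.13269
UCL = np̄ + 3·√(np̄(1−p̄)) = 10.6154 + 3 × √(10.6154×0.86731) = 10.6154 + 3 × 3.0343 = 19.7182

19.718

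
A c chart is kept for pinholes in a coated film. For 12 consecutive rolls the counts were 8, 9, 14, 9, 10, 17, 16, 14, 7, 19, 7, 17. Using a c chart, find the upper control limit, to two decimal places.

c̄ = (8 + 9 + 14 + 9 + 10 + 17 + 16 + 14 + 7 + 19 + 7 + 17) / 12 = 147 / 12 = 12.2500
UCL = c̄ + 3√c̄ = 12.2500 + 3 × √12.2500 = 12.2500 + 3 × 3.5000 = 22.7500

22.75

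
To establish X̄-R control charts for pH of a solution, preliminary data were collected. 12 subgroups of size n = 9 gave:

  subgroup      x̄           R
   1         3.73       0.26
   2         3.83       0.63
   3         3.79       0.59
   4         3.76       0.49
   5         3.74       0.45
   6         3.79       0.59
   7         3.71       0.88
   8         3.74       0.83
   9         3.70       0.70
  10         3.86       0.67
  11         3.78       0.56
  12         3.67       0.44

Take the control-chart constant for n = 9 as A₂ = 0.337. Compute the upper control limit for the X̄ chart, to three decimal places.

X̄̄ = (3.73 + 3.83 + 3.79 + 3.76 + 3.74 + 3.79 + 3.71 + 3.74 + 3.70 + 3.86 + 3.78 + 3.67) / 12 = 45.1000 / 12 = 3.7583
R̄ = (0.26 + 0.63 + 0.59 + 0.49 + 0.45 + 0.59 + 0.88 + 0.83 + 0.70 + 0.67 + 0.56 + 0.44) / 12 = 7.0900 / 12 = 0.5908
UCL = X̄̄ + A₂·R̄ = 3.7583 + 0.337 × 0.5908 = 3.9574

3.957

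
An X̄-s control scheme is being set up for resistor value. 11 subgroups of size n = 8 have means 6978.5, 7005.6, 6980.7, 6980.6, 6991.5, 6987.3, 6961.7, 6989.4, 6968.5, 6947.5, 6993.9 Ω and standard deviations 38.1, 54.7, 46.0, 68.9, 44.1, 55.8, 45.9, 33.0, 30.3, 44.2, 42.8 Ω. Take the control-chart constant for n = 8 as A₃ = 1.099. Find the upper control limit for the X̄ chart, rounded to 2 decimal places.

7030.81

X̄̄ = (6978.5 + 7005.6 + 6980.7 + 6980.6 + 6991.5 + 6987.3 + 6961.7 + 6989.4 + 6968.5 + 6947.5 + 6993.9) / 11 = 6980.4727
s̄ = (38.1 + 54.7 + 46.0 + 68.9 + 44.1 + 55.8 + 45.9 + 33.0 + 30.3 + 44.2 + 42.8) / 11 = 45.8000
UCL = X̄̄ + A₃·s̄ = 6980.4727 + 1.099 × 45.8000 = 7030.8069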